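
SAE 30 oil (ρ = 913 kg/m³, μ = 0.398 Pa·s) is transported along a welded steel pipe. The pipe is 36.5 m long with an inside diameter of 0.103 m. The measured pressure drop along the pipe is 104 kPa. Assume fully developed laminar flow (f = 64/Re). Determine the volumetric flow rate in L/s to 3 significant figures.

For laminar flow, f = 64/Re with Re = ρVD/μ, so Darcy-Weisbach reduces to ΔP = 32μLV/D². Solving for V: V = ΔP·D²/(32μL) = 1.04e+05·(0.103)²/(32·0.398·36.5) = 2.373 m/s.
Check: Re = ρVD/μ = 913·2.373·0.103/0.398 = 560.8 < 2300, so the laminar assumption holds.
Q = V·A = 2.373·(π/4·0.103²) = 0.01978 m³/s = 19.8 L/s.

Q ≈ 19.8 L/s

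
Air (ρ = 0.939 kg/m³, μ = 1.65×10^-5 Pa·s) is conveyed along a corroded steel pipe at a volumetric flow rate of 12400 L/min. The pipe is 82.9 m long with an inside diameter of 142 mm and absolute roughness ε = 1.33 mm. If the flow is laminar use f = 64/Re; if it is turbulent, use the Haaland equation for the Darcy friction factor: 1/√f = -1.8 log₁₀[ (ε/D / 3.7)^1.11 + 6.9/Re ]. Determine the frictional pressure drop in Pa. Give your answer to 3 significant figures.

ΔP ≈ 1760 Pa

Q = 12400 L/min = 12400/60000 = 0.2067 m³/s.
Cross-sectional area A = πD²/4 = π(0.142)²/4 = 0.01584 m²; mean velocity V = Q/A = 0.2067/0.01584 = 13.05 m/s.
Reynolds number Re = ρVD/μ = 0.939 · 13.05 · 0.142 / 1.65e-05 = 1.055e+05.
Re > 4000 → turbulent. Relative roughness ε/D = 0.00133/0.142 = 0.00937. Haaland: 1/√f = -1.8 log₁₀[(0.00937/3.7)^1.11 + 6.9/1.055e+05] = -1.8 log₁₀[0.00131 + 6.54e-05] = 5.15, so f = 0.0377.
Darcy-Weisbach: ΔP = f(L/D)(ρV²/2) = 0.0377·(82.9/0.142)·(0.939·13.05²/2) = 0.0377·583.8·79.95 = 1760 Pa.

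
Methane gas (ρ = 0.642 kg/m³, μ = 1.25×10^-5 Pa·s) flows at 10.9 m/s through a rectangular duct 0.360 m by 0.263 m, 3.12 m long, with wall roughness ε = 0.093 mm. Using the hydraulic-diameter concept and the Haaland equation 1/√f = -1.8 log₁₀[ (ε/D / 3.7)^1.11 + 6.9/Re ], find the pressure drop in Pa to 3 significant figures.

Hydraulic diameter D_h = 4A/P = 4·(0.36·0.263)/(2·(0.36+0.263)) = 0.3787/1.246 = 0.3039 m.
Re = ρVD_h/μ = 0.642·10.9·0.3039/1.25e-05 = 1.702e+05.
ε/D_h = 9.3e-05/0.3039 = 0.000306; Haaland gives 1/√f = -1.8 log₁₀[2.94e-05+4.06e-05] = 7.479, so f = 0.01788.
ΔP = f(L/D_h)(ρV²/2) = 0.01788·3.12/0.3039·38.14 = 6.998 Pa.

ΔP ≈ 7.00 Pa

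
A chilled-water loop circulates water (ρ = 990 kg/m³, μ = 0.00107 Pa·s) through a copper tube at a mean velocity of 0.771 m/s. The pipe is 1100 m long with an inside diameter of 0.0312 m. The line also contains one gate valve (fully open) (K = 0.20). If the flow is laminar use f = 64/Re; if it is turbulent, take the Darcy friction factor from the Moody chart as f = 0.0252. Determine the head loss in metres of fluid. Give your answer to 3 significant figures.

Reynolds number Re = ρVD/μ = 990 · 0.771 · 0.0312 / 0.00107 = 2.226e+04.
Re > 4000 → turbulent; use the Moody-chart value f = 0.0252.
Total minor-loss coefficient ΣK = 1·0.2 = 0.2.
ΔP = [f·L/D + ΣK]·(ρV²/2) = [0.0252·1100/0.0312 + 0.2]·(990·0.771²/2) = [888.5 + 0.2]·294.2 = 2.615e+05 Pa.
Head loss h_f = ΔP/(ρg) = 2.615e+05/(990·9.81) = 26.9 m.

h_f ≈ 26.9 m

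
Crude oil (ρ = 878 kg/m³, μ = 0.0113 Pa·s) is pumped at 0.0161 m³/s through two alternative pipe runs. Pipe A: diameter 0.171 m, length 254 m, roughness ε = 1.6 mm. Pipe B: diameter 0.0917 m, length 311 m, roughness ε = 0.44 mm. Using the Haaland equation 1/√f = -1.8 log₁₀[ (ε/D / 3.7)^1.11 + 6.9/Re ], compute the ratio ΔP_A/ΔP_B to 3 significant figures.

Pipe A: V = Q/A = 0.0161/0.02297 = 0.701 m/s; Re = 9314; ε/D = 0.00936; Haaland → f = 0.04271; ΔP_A = f(L/D)(ρV²/2) = 1.369e+04 Pa.
Pipe B: V = Q/A = 0.0161/0.006604 = 2.438 m/s; Re = 1.737e+04; ε/D = 0.0048; Haaland → f = 0.0345; ΔP_B = f(L/D)(ρV²/2) = 3.053e+05 Pa.
ΔP_A/ΔP_B = 1.369e+04/3.053e+05 = 0.0448.

ΔP_A/ΔP_B ≈ 0.0448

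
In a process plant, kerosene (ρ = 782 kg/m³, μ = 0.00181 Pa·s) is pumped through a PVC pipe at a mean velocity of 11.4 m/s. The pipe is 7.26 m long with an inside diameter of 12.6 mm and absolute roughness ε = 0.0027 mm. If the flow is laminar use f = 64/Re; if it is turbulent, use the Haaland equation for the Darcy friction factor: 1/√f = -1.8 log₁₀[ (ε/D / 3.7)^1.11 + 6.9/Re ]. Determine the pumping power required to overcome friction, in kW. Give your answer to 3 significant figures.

Reynolds number Re = ρVD/μ = 782 · 11.4 · 0.0126 / 0.00181 = 6.206e+04.
Re > 4000 → turbulent. Relative roughness ε/D = 2.7e-06/0.0126 = 0.000214. Haaland: 1/√f = -1.8 log₁₀[(0.000214/3.7)^1.11 + 6.9/6.206e+04] = -1.8 log₁₀[1.98e-05 + 0.000111] = 6.989, so f = 0.02047.
Darcy-Weisbach: ΔP = f(L/D)(ρV²/2) = 0.02047·(7.26/0.0126)·(782·11.4²/2) = 0.02047·576.2·5.081e+04 = 5.994e+05 Pa.
Q = V·A = 11.4·0.0001247 = 0.001421 m³/s.
Pumping power P = QΔP = 0.001421·5.994e+05 = 852.0 W = 0.852 kW.

P ≈ 0.852 kW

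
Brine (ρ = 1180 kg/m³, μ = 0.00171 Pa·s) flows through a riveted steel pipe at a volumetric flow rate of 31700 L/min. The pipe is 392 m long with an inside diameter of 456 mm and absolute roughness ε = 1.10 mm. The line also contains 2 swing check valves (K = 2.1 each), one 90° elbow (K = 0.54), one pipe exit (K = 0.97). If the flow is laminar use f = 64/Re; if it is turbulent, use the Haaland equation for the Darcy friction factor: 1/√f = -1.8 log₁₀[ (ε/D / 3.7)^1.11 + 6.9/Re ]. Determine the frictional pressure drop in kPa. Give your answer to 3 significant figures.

Q = 31700 L/min = 31700/60000 = 0.5283 m³/s.
Cross-sectional area A = πD²/4 = π(0.456)²/4 = 0.1633 m²; mean velocity V = Q/A = 0.5283/0.1633 = 3.235 m/s.
Reynolds number Re = ρVD/μ = 1180 · 3.235 · 0.456 / 0.00171 = 1.018e+06.
Re > 4000 → turbulent. Relative roughness ε/D = 0.0011/0.456 = 0.00241. Haaland: 1/√f = -1.8 log₁₀[(0.00241/3.7)^1.11 + 6.9/1.018e+06] = -1.8 log₁₀[0.000291 + 6.78e-06] = 6.347, so f = 0.02482.
Total minor-loss coefficient ΣK = 2·2.1 + 1·0.54 + 1·0.97 = 5.71.
ΔP = [f·L/D + ΣK]·(ρV²/2) = [0.02482·392/0.456 + 5.71]·(1180·3.235²/2) = [21.34 + 5.71]·6175 = 1.67e+05 Pa.
ΔP = 1.67e+05 Pa = 167 kPa.

ΔP ≈ 167 kPa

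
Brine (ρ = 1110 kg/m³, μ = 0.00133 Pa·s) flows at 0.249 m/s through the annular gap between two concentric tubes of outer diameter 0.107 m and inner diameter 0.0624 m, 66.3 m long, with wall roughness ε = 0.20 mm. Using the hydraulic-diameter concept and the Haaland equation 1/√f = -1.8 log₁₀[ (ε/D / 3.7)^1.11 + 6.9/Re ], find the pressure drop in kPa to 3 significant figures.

ΔP ≈ 1.91 kPa

Hydraulic diameter D_h = 4A/P = D_o - D_i = 0.107 - 0.0624 = 0.0446 m.
Re = ρVD_h/μ = 1110·0.249·0.0446/0.00133 = 9268.
ε/D_h = 0.0002/0.0446 = 0.00448; Haaland gives 1/√f = -1.8 log₁₀[0.000579+0.000744] = 5.181, so f = 0.03726.
ΔP = f(L/D_h)(ρV²/2) = 0.03726·66.3/0.0446·34.41 = 1906 Pa.
ΔP = 1.91 kPa.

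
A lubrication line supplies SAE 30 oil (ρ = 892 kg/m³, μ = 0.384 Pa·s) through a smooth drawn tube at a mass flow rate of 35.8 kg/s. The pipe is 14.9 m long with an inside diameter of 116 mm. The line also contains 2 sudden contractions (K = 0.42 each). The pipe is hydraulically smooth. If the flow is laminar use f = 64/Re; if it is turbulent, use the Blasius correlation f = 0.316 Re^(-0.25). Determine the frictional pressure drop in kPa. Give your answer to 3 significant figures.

ΔP ≈ 57.1 kPa

A = πD²/4 = π(0.116)²/4 = 0.01057 m²; mean velocity V = ṁ/(ρA) = 35.8/(892 · 0.01057) = 3.798 m/s.
Reynolds number Re = ρVD/μ = 892 · 3.798 · 0.116 / 0.384 = 1023.
Re < 2300 → laminar flow, so f = 64/Re = 64/1023 = 0.06254 (the turbulent correlation is not needed).
Total minor-loss coefficient ΣK = 2·0.42 = 0.84.
ΔP = [f·L/D + ΣK]·(ρV²/2) = [0.06254·14.9/0.116 + 0.84]·(892·3.798²/2) = [8.033 + 0.84]·6432 = 5.708e+04 Pa.
ΔP = 5.708e+04 Pa = 57.1 kPa.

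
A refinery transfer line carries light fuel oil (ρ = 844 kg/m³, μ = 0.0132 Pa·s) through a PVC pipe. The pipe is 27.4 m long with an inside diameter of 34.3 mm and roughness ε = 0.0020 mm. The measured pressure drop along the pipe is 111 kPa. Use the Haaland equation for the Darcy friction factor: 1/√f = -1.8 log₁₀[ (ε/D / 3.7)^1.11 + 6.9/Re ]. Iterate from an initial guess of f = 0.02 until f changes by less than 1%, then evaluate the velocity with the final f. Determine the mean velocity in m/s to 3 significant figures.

Rearranging Darcy-Weisbach: V = √(2·ΔP·D/(f·L·ρ)). With ε/D = 2e-06/0.0343 = 5.83e-05, iterate starting from f = 0.02:
  f = 0.02 → V = √(2·1.11e+05·0.0343/(0.02·27.4·844)) = 4.058 m/s; Re = ρVD/μ = 8899; f → 0.03195
  f = 0.03195 → V = 3.21 m/s; Re = 7040; f → 0.03414
  f = 0.03414 → V = 3.106 m/s; Re = 6811; f → 0.03447
Converged (Δf/f < 1%). With the final f = 0.03447: V = √(2·1.11e+05·0.0343/(0.03447·27.4·844)) = 3.091 m/s.

V ≈ 3.09 m/s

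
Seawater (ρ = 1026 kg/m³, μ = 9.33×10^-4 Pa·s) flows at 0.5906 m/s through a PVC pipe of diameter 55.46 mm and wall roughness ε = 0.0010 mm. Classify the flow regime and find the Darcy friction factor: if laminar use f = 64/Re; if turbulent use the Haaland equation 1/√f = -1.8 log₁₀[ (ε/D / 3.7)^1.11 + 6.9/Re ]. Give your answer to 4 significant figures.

Re = ρVD/μ = 1026·0.5906·0.05546/0.000933 = 3.602e+04.
Re > 4000 → turbulent. ε/D = 1e-06/0.05546 = 1.8e-05; Haaland: 1/√f = -1.8 log₁₀[1.27e-06 + 0.000192] = 6.687, so f = 0.02237.

f ≈ 0.02237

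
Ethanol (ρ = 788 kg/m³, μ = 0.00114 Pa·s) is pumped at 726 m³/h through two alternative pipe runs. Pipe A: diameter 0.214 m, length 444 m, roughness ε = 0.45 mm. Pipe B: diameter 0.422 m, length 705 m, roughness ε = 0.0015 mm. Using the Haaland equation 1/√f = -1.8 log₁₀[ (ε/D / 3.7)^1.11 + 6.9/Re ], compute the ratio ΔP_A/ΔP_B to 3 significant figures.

ΔP_A/ΔP_B ≈ 33.3

Pipe A: V = Q/A = 0.2017/0.03597 = 5.607 m/s; Re = 8.294e+05; ε/D = 0.0021; Haaland → f = 0.02397; ΔP_A = f(L/D)(ρV²/2) = 6.16e+05 Pa.
Pipe B: V = Q/A = 0.2017/0.1399 = 1.442 m/s; Re = 4.206e+05; ε/D = 3.55e-06; Haaland → f = 0.01351; ΔP_B = f(L/D)(ρV²/2) = 1.849e+04 Pa.
ΔP_A/ΔP_B = 6.16e+05/1.849e+04 = 33.3.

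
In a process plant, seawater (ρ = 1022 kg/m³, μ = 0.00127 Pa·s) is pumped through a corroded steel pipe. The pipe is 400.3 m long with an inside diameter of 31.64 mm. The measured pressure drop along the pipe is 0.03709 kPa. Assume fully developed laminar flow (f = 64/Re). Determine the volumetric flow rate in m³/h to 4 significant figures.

Q ≈ 0.006460 m³/h

For laminar flow, f = 64/Re with Re = ρVD/μ, so Darcy-Weisbach reduces to ΔP = 32μLV/D². Solving for V: V = ΔP·D²/(32μL) = 37.09·(0.03164)²/(32·0.00127·400.3) = 0.002282 m/s.
Check: Re = ρVD/μ = 1022·0.002282·0.03164/0.00127 = 58.11 < 2300, so the laminar assumption holds.
Q = V·A = 0.002282·(π/4·0.03164²) = 1.795e-06 m³/s = 0.006460 m³/h.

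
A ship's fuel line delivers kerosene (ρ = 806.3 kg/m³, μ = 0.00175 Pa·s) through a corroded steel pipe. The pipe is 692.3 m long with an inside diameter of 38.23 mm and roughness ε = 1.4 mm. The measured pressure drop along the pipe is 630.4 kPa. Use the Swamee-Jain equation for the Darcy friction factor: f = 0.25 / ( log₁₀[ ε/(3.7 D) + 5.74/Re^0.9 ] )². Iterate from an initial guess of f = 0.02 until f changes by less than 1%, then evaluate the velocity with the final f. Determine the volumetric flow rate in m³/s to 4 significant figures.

Q ≈ 0.001331 m³/s

Rearranging Darcy-Weisbach: V = √(2·ΔP·D/(f·L·ρ)). With ε/D = 0.0014/0.03823 = 0.0366, iterate starting from f = 0.02:
  f = 0.02 → V = √(2·6.304e+05·0.03823/(0.02·692.3·806.3)) = 2.078 m/s; Re = ρVD/μ = 3.66e+04; f → 0.06343
  f = 0.06343 → V = 1.167 m/s; Re = 2.055e+04; f → 0.06425
  f = 0.06425 → V = 1.159 m/s; Re = 2.042e+04; f → 0.06426
Converged (Δf/f < 1%). With the final f = 0.06426: V = √(2·6.304e+05·0.03823/(0.06426·692.3·806.3)) = 1.159 m/s.
Q = V·A = 1.159·(π/4·0.03823²) = 0.001331 m³/s = 0.001331 m³/s.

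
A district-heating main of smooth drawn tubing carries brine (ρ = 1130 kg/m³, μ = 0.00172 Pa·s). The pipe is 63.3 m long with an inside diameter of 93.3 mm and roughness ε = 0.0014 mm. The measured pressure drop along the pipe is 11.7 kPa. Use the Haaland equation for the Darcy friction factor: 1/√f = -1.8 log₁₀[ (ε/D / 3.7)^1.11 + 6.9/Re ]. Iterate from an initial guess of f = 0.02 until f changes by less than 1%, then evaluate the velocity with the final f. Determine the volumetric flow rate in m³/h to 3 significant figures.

Rearranging Darcy-Weisbach: V = √(2·ΔP·D/(f·L·ρ)). With ε/D = 1.4e-06/0.0933 = 1.5e-05, iterate starting from f = 0.02:
  f = 0.02 → V = √(2·1.17e+04·0.0933/(0.02·63.3·1130)) = 1.235 m/s; Re = ρVD/μ = 7.572e+04; f → 0.01895
  f = 0.01895 → V = 1.269 m/s; Re = 7.779e+04; f → 0.01884
Converged (Δf/f < 1%). With the final f = 0.01884: V = √(2·1.17e+04·0.0933/(0.01884·63.3·1130)) = 1.273 m/s.
Q = V·A = 1.273·(π/4·0.0933²) = 0.008701 m³/s = 31.3 m³/h.

Q ≈ 31.3 m³/h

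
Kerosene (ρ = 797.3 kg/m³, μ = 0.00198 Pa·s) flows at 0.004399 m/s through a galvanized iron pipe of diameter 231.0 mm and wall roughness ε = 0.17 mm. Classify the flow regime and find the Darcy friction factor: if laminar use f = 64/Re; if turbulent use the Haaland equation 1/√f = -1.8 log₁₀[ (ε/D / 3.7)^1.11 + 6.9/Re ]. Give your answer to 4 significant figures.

f ≈ 0.1564

Re = ρVD/μ = 797.3·0.004399·0.231/0.00198 = 409.2.
Re < 2300 → laminar, so f = 64/Re = 0.1564 (roughness is irrelevant in laminar flow).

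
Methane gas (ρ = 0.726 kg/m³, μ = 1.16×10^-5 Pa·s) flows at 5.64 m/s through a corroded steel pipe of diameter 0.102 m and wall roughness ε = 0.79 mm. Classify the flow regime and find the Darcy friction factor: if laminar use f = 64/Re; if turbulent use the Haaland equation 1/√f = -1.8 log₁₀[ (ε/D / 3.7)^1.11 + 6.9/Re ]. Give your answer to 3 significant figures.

Re = ρVD/μ = 0.726·5.64·0.102/1.16e-05 = 3.6e+04.
Re > 4000 → turbulent. ε/D = 0.00079/0.102 = 0.00775; Haaland: 1/√f = -1.8 log₁₀[0.00106 + 0.000192] = 5.223, so f = 0.03665.

f ≈ 0.0367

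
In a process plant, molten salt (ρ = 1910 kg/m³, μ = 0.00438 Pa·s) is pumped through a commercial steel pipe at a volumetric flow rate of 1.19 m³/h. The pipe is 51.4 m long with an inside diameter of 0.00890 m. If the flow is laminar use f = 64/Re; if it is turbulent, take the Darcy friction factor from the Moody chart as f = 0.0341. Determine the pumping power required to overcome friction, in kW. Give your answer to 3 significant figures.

Q = 1.19 m³/h = 1.19/3600 = 0.0003306 m³/s.
Cross-sectional area A = πD²/4 = π(0.0089)²/4 = 6.221e-05 m²; mean velocity V = Q/A = 0.0003306/6.221e-05 = 5.313 m/s.
Reynolds number Re = ρVD/μ = 1910 · 5.313 · 0.0089 / 0.00438 = 2.062e+04.
Re > 4000 → turbulent; use the Moody-chart value f = 0.0341.
Darcy-Weisbach: ΔP = f(L/D)(ρV²/2) = 0.0341·(51.4/0.0089)·(1910·5.313²/2) = 0.0341·5775·2.696e+04 = 5.31e+06 Pa.
Pumping power P = QΔP = 0.0003306·5.31e+06 = 1755 W = 1.76 kW.

P ≈ 1.76 kW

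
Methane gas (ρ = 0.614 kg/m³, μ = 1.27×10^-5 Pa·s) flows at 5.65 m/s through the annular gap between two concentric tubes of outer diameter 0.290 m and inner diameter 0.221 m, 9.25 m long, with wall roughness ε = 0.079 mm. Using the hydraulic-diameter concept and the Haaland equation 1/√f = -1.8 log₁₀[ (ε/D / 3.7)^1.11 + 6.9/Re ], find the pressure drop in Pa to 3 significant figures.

ΔP ≈ 37.1 Pa

Hydraulic diameter D_h = 4A/P = D_o - D_i = 0.29 - 0.221 = 0.069 m.
Re = ρVD_h/μ = 0.614·5.65·0.069/1.27e-05 = 1.885e+04.
ε/D_h = 7.9e-05/0.069 = 0.00114; Haaland gives 1/√f = -1.8 log₁₀[0.000127+0.000366] = 5.952, so f = 0.02822.
ΔP = f(L/D_h)(ρV²/2) = 0.02822·9.25/0.069·9.8 = 37.08 Pa.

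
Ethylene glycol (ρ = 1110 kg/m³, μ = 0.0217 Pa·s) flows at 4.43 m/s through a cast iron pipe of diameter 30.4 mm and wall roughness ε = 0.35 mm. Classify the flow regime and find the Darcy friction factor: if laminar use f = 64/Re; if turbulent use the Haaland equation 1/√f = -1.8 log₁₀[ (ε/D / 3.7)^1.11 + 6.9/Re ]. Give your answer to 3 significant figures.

f ≈ 0.0465

Re = ρVD/μ = 1110·4.43·0.0304/0.0217 = 6889.
Re > 4000 → turbulent. ε/D = 0.00035/0.0304 = 0.0115; Haaland: 1/√f = -1.8 log₁₀[0.00165 + 0.001] = 4.638, so f = 0.04649.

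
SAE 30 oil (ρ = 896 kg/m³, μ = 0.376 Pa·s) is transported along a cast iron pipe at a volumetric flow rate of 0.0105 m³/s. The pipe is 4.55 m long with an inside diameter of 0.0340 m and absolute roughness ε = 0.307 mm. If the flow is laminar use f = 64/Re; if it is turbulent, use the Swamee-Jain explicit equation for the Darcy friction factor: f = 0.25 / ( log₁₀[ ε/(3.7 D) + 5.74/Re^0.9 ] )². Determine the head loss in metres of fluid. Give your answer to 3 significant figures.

h_f ≈ 62.3 m

Cross-sectional area A = πD²/4 = π(0.034)²/4 = 0.0009079 m²; mean velocity V = Q/A = 0.0105/0.0009079 = 11.56 m/s.
Reynolds number Re = ρVD/μ = 896 · 11.56 · 0.034 / 0.376 = 937.
Re < 2300 → laminar flow, so f = 64/Re = 64/937 = 0.0683 (the turbulent correlation is not needed).
Darcy-Weisbach: ΔP = f(L/D)(ρV²/2) = 0.0683·(4.55/0.034)·(896·11.56²/2) = 0.0683·133.8·5.992e+04 = 5.477e+05 Pa.
Head loss h_f = ΔP/(ρg) = 5.477e+05/(896·9.81) = 62.3 m.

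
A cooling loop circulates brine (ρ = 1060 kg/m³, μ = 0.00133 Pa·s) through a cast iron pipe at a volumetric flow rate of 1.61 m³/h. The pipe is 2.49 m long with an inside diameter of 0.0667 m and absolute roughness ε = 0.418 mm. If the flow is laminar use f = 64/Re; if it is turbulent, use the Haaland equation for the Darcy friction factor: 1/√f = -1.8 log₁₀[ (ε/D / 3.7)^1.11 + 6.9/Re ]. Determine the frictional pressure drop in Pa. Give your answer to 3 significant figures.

ΔP ≈ 13.4 Pa

Q = 1.61 m³/h = 1.61/3600 = 0.0004472 m³/s.
Cross-sectional area A = πD²/4 = π(0.0667)²/4 = 0.003494 m²; mean velocity V = Q/A = 0.0004472/0.003494 = 0.128 m/s.
Reynolds number Re = ρVD/μ = 1060 · 0.128 · 0.0667 / 0.00133 = 6804.
Re > 4000 → turbulent. Relative roughness ε/D = 0.000418/0.0667 = 0.00627. Haaland: 1/√f = -1.8 log₁₀[(0.00627/3.7)^1.11 + 6.9/6804] = -1.8 log₁₀[0.00084 + 0.00101] = 4.918, so f = 0.04135.
Darcy-Weisbach: ΔP = f(L/D)(ρV²/2) = 0.04135·(2.49/0.0667)·(1060·0.128²/2) = 0.04135·37.33·8.682 = 13.4 Pa.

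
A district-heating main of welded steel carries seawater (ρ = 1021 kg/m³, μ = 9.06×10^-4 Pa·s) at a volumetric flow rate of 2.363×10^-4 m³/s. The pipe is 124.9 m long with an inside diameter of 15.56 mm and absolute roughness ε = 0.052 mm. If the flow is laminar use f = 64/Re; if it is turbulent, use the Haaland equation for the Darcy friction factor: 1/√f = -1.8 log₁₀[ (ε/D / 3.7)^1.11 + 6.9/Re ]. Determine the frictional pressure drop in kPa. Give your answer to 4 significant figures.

ΔP ≈ 198.8 kPa

Cross-sectional area A = πD²/4 = π(0.01556)²/4 = 0.0001902 m²; mean velocity V = Q/A = 0.0002363/0.0001902 = 1.243 m/s.
Reynolds number Re = ρVD/μ = 1021 · 1.243 · 0.01556 / 0.000906 = 2.179e+04.
Re > 4000 → turbulent. Relative roughness ε/D = 5.2e-05/0.01556 = 0.00334. Haaland: 1/√f = -1.8 log₁₀[(0.00334/3.7)^1.11 + 6.9/2.179e+04] = -1.8 log₁₀[0.000418 + 0.000317] = 5.641, so f = 0.03142.
Darcy-Weisbach: ΔP = f(L/D)(ρV²/2) = 0.03142·(124.9/0.01556)·(1021·1.243²/2) = 0.03142·8027·788.3 = 1.988e+05 Pa.
ΔP = 1.988e+05 Pa = 198.8 kPa.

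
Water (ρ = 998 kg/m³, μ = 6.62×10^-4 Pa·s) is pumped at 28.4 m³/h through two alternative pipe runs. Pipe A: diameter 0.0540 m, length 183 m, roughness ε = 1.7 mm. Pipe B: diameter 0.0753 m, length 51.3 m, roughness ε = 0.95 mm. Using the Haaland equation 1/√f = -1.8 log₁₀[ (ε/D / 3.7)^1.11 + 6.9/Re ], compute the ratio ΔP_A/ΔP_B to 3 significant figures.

Pipe A: V = Q/A = 0.007889/0.00229 = 3.445 m/s; Re = 2.804e+05; ε/D = 0.0315; Haaland → f = 0.05856; ΔP_A = f(L/D)(ρV²/2) = 1.175e+06 Pa.
Pipe B: V = Q/A = 0.007889/0.004453 = 1.771 m/s; Re = 2.011e+05; ε/D = 0.0126; Haaland → f = 0.04139; ΔP_B = f(L/D)(ρV²/2) = 4.416e+04 Pa.
ΔP_A/ΔP_B = 1.175e+06/4.416e+04 = 26.6.

ΔP_A/ΔP_B ≈ 26.6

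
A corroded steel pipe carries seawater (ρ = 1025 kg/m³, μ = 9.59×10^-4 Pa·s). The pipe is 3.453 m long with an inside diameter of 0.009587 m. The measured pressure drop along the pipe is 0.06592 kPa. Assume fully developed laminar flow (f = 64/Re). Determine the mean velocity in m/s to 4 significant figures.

For laminar flow, f = 64/Re with Re = ρVD/μ, so Darcy-Weisbach reduces to ΔP = 32μLV/D². Solving for V: V = ΔP·D²/(32μL) = 65.92·(0.009587)²/(32·0.000959·3.453) = 0.05718 m/s.
Check: Re = ρVD/μ = 1025·0.05718·0.009587/0.000959 = 585.9 < 2300, so the laminar assumption holds.

V ≈ 0.05718 m/s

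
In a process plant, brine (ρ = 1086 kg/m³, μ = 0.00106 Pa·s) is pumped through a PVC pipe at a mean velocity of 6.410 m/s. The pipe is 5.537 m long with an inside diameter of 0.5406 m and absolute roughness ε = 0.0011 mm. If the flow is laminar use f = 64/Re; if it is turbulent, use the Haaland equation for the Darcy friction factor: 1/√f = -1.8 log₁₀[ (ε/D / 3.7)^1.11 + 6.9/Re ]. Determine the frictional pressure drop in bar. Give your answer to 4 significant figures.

ΔP ≈ 0.02181 bar

Reynolds number Re = ρVD/μ = 1086 · 6.41 · 0.5406 / 0.00106 = 3.55e+06.
Re > 4000 → turbulent. Relative roughness ε/D = 1.1e-06/0.5406 = 2.03e-06. Haaland: 1/√f = -1.8 log₁₀[(2.03e-06/3.7)^1.11 + 6.9/3.55e+06] = -1.8 log₁₀[1.13e-07 + 1.94e-06] = 10.24, so f = 0.009543.
Darcy-Weisbach: ΔP = f(L/D)(ρV²/2) = 0.009543·(5.537/0.5406)·(1086·6.41²/2) = 0.009543·10.24·2.231e+04 = 2181 Pa.
ΔP = 2181 Pa = 0.02181 bar.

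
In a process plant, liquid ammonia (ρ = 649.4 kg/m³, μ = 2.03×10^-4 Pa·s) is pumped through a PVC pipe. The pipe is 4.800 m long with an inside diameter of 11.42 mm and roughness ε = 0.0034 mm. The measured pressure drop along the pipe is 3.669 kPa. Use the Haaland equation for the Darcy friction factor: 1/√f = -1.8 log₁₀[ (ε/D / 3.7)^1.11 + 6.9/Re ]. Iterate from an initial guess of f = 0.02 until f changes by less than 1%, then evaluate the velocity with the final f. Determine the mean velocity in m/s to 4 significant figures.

Rearranging Darcy-Weisbach: V = √(2·ΔP·D/(f·L·ρ)). With ε/D = 3.4e-06/0.01142 = 0.000298, iterate starting from f = 0.02:
  f = 0.02 → V = √(2·3669·0.01142/(0.02·4.8·649.4)) = 1.159 m/s; Re = ρVD/μ = 4.236e+04; f → 0.02233
  f = 0.02233 → V = 1.097 m/s; Re = 4.009e+04; f → 0.02257
  f = 0.02257 → V = 1.091 m/s; Re = 3.987e+04; f → 0.0226
Converged (Δf/f < 1%). With the final f = 0.0226: V = √(2·3669·0.01142/(0.0226·4.8·649.4)) = 1.091 m/s.

V ≈ 1.091 m/s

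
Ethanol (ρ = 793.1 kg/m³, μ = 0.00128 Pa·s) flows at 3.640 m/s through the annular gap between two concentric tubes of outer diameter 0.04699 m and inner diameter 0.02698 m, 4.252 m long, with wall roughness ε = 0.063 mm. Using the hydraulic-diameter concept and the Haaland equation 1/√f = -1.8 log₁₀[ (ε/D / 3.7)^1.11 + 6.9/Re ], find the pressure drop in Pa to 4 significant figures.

Hydraulic diameter D_h = 4A/P = D_o - D_i = 0.04699 - 0.02698 = 0.02001 m.
Re = ρVD_h/μ = 793.1·3.64·0.02001/0.00128 = 4.513e+04.
ε/D_h = 6.3e-05/0.02001 = 0.00315; Haaland gives 1/√f = -1.8 log₁₀[0.000391+0.000153] = 5.876, so f = 0.02896.
ΔP = f(L/D_h)(ρV²/2) = 0.02896·4.252/0.02001·5254 = 3.233e+04 Pa.

ΔP ≈ 32330 Pa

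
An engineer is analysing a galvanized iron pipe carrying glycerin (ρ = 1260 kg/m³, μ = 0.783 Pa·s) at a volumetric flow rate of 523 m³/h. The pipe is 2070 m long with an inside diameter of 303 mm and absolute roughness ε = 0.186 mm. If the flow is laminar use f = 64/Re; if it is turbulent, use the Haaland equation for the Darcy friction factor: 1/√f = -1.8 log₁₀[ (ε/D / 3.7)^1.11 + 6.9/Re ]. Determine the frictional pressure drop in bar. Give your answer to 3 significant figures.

Q = 523 m³/h = 523/3600 = 0.1453 m³/s.
Cross-sectional area A = πD²/4 = π(0.303)²/4 = 0.07211 m²; mean velocity V = Q/A = 0.1453/0.07211 = 2.015 m/s.
Reynolds number Re = ρVD/μ = 1260 · 2.015 · 0.303 / 0.783 = 982.4.
Re < 2300 → laminar flow, so f = 64/Re = 64/982.4 = 0.06515 (the turbulent correlation is not needed).
Darcy-Weisbach: ΔP = f(L/D)(ρV²/2) = 0.06515·(2070/0.303)·(1260·2.015²/2) = 0.06515·6832·2557 = 1.138e+06 Pa.
ΔP = 1.138e+06 Pa = 11.4 bar.

ΔP ≈ 11.4 bar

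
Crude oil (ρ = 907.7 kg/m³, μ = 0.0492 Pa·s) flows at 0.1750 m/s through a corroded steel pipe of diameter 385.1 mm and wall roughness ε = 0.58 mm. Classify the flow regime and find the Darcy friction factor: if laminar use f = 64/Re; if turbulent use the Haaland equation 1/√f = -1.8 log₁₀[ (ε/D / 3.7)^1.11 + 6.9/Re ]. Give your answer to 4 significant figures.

f ≈ 0.05147

Re = ρVD/μ = 907.7·0.175·0.3851/0.0492 = 1243.
Re < 2300 → laminar, so f = 64/Re = 0.05147 (roughness is irrelevant in laminar flow).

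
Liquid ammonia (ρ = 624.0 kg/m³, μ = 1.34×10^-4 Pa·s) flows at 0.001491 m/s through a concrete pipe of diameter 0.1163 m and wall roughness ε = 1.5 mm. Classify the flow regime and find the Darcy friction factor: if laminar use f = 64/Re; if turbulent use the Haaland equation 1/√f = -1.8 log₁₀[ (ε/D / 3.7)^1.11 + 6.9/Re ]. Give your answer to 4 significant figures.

Re = ρVD/μ = 624·0.001491·0.1163/0.000134 = 807.5.
Re < 2300 → laminar, so f = 64/Re = 0.07926 (roughness is irrelevant in laminar flow).

f ≈ 0.07926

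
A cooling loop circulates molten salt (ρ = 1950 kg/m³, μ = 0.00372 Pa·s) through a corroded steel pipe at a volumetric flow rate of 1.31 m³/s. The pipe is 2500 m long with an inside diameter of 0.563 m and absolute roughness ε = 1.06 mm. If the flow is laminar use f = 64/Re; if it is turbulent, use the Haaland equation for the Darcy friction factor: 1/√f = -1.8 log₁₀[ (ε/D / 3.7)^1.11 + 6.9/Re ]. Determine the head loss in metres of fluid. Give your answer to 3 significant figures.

Cross-sectional area A = πD²/4 = π(0.563)²/4 = 0.2489 m²; mean velocity V = Q/A = 1.31/0.2489 = 5.262 m/s.
Reynolds number Re = ρVD/μ = 1950 · 5.262 · 0.563 / 0.00372 = 1.553e+06.
Re > 4000 → turbulent. Relative roughness ε/D = 0.00106/0.563 = 0.00188. Haaland: 1/√f = -1.8 log₁₀[(0.00188/3.7)^1.11 + 6.9/1.553e+06] = -1.8 log₁₀[0.000221 + 4.44e-06] = 6.565, so f = 0.0232.
Darcy-Weisbach: ΔP = f(L/D)(ρV²/2) = 0.0232·(2500/0.563)·(1950·5.262²/2) = 0.0232·4440·2.7e+04 = 2.782e+06 Pa.
Head loss h_f = ΔP/(ρg) = 2.782e+06/(1950·9.81) = 145 m.

h_f ≈ 145 m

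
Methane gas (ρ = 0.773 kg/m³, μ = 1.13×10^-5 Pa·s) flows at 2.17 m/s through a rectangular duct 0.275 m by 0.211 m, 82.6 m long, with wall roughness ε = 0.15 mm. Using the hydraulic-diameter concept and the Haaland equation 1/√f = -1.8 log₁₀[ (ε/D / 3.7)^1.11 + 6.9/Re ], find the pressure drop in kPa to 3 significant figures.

ΔP ≈ 0.0151 kPa

Hydraulic diameter D_h = 4A/P = 4·(0.275·0.211)/(2·(0.275+0.211)) = 0.2321/0.972 = 0.2388 m.
Re = ρVD_h/μ = 0.773·2.17·0.2388/1.13e-05 = 3.545e+04.
ε/D_h = 0.00015/0.2388 = 0.000628; Haaland gives 1/√f = -1.8 log₁₀[6.53e-05+0.000195] = 6.453, so f = 0.02401.
ΔP = f(L/D_h)(ρV²/2) = 0.02401·82.6/0.2388·1.82 = 15.12 Pa.
ΔP = 0.0151 kPa.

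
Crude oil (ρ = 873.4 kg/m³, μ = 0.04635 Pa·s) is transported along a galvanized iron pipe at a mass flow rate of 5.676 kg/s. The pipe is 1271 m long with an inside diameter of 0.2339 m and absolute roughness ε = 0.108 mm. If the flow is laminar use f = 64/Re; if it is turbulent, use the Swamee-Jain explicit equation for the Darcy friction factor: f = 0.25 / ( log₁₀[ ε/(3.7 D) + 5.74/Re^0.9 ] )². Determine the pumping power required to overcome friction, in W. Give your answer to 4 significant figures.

P ≈ 33.87 W

A = πD²/4 = π(0.2339)²/4 = 0.04297 m²; mean velocity V = ṁ/(ρA) = 5.676/(873.4 · 0.04297) = 0.1512 m/s.
Reynolds number Re = ρVD/μ = 873.4 · 0.1512 · 0.2339 / 0.0464 = 666.6.
Re < 2300 → laminar flow, so f = 64/Re = 64/666.6 = 0.09601 (the turbulent correlation is not needed).
Darcy-Weisbach: ΔP = f(L/D)(ρV²/2) = 0.09601·(1271/0.2339)·(873.4·0.1512²/2) = 0.09601·5434·9.989 = 5212 Pa.
Q = ṁ/ρ = 5.676/873.4 = 0.006499 m³/s.
Pumping power P = QΔP = 0.006499·5212 = 33.868 W = 33.87 W.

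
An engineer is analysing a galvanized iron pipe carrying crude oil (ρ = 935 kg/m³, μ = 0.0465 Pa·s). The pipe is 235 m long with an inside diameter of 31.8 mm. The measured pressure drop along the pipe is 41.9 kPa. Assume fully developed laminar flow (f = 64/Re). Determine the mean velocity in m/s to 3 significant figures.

For laminar flow, f = 64/Re with Re = ρVD/μ, so Darcy-Weisbach reduces to ΔP = 32μLV/D². Solving for V: V = ΔP·D²/(32μL) = 4.19e+04·(0.0318)²/(32·0.0465·235) = 0.1212 m/s.
Check: Re = ρVD/μ = 935·0.1212·0.0318/0.0465 = 77.48 < 2300, so the laminar assumption holds.

V ≈ 0.121 m/s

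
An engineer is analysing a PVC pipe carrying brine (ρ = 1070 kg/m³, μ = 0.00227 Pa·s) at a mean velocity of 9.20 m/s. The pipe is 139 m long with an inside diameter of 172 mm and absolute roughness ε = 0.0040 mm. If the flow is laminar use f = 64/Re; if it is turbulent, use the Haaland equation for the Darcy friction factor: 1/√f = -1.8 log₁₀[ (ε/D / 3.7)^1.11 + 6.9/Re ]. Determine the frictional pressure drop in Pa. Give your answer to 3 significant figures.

Reynolds number Re = ρVD/μ = 1070 · 9.2 · 0.172 / 0.00227 = 7.459e+05.
Re > 4000 → turbulent. Relative roughness ε/D = 4e-06/0.172 = 2.33e-05. Haaland: 1/√f = -1.8 log₁₀[(2.33e-05/3.7)^1.11 + 6.9/7.459e+05] = -1.8 log₁₀[1.68e-06 + 9.25e-06] = 8.93, so f = 0.01254.
Darcy-Weisbach: ΔP = f(L/D)(ρV²/2) = 0.01254·(139/0.172)·(1070·9.2²/2) = 0.01254·808.1·4.528e+04 = 4.589e+05 Pa.

ΔP ≈ 459000 Pa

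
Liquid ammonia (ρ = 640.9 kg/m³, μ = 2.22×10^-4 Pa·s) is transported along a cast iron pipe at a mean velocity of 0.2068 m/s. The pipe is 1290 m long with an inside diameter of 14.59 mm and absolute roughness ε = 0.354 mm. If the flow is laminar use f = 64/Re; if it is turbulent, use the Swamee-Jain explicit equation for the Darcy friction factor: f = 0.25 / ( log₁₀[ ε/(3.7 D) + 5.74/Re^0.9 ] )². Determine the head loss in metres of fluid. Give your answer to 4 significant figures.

Reynolds number Re = ρVD/μ = 640.9 · 0.2068 · 0.01459 / 0.000222 = 8711.
Re > 4000 → turbulent. Relative roughness ε/D = 0.000354/0.01459 = 0.0243. Swamee-Jain: f = 0.25/(log₁₀[0.0243/3.7 + 5.74/8711^0.9])² = 0.25/(log₁₀[0.00656 + 0.00163])² = 0.25/(-2.087)² = 0.05741.
Darcy-Weisbach: ΔP = f(L/D)(ρV²/2) = 0.05741·(1290/0.01459)·(640.9·0.2068²/2) = 0.05741·8.842e+04·13.7 = 6.957e+04 Pa.
Head loss h_f = ΔP/(ρg) = 6.957e+04/(640.9·9.81) = 11.07 m.

h_f ≈ 11.07 m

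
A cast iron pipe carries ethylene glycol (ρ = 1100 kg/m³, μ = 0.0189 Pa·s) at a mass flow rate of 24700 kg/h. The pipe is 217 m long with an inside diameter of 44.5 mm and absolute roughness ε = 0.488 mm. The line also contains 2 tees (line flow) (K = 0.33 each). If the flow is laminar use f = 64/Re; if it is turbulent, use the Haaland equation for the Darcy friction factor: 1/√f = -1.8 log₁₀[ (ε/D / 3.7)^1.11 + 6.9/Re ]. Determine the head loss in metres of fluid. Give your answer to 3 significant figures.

ṁ = 24700 kg/h = 24700/3600 = 6.861 kg/s.
A = πD²/4 = π(0.0445)²/4 = 0.001555 m²; mean velocity V = ṁ/(ρA) = 6.861/(1100 · 0.001555) = 4.01 m/s.
Reynolds number Re = ρVD/μ = 1100 · 4.01 · 0.0445 / 0.0189 = 1.039e+04.
Re > 4000 → turbulent. Relative roughness ε/D = 0.000488/0.0445 = 0.011. Haaland: 1/√f = -1.8 log₁₀[(0.011/3.7)^1.11 + 6.9/1.039e+04] = -1.8 log₁₀[0.00156 + 0.000664] = 4.774, so f = 0.04387.
Total minor-loss coefficient ΣK = 2·0.33 = 0.66.
ΔP = [f·L/D + ΣK]·(ρV²/2) = [0.04387·217/0.0445 + 0.66]·(1100·4.01²/2) = [213.9 + 0.66]·8846 = 1.898e+06 Pa.
Head loss h_f = ΔP/(ρg) = 1.898e+06/(1100·9.81) = 176 m.

h_f ≈ 176 m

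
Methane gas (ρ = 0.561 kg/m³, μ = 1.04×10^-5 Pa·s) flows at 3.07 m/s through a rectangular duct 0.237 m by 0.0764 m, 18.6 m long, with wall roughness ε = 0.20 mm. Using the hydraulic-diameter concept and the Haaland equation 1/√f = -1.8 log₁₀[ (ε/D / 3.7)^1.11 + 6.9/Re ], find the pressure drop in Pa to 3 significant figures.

Hydraulic diameter D_h = 4A/P = 4·(0.237·0.0764)/(2·(0.237+0.0764)) = 0.07243/0.6268 = 0.1156 m.
Re = ρVD_h/μ = 0.561·3.07·0.1156/1.04e-05 = 1.914e+04.
ε/D_h = 0.0002/0.1156 = 0.00173; Haaland gives 1/√f = -1.8 log₁₀[0.000201+0.000361] = 5.851, so f = 0.02921.
ΔP = f(L/D_h)(ρV²/2) = 0.02921·18.6/0.1156·2.644 = 12.43 Pa.

ΔP ≈ 12.4 Pa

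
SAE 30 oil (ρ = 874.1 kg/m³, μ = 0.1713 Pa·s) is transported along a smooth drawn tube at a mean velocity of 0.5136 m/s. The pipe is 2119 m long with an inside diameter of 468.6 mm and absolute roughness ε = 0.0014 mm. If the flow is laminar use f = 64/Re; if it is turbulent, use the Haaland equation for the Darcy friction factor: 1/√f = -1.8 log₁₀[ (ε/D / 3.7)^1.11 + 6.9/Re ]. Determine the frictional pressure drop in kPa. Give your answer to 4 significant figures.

ΔP ≈ 27.17 kPa

Reynolds number Re = ρVD/μ = 874.1 · 0.5136 · 0.4686 / 0.171 = 1228.
Re < 2300 → laminar flow, so f = 64/Re = 64/1228 = 0.05211 (the turbulent correlation is not needed).
Darcy-Weisbach: ΔP = f(L/D)(ρV²/2) = 0.05211·(2119/0.4686)·(874.1·0.5136²/2) = 0.05211·4522·115.3 = 2.717e+04 Pa.
ΔP = 2.717e+04 Pa = 27.17 kPa.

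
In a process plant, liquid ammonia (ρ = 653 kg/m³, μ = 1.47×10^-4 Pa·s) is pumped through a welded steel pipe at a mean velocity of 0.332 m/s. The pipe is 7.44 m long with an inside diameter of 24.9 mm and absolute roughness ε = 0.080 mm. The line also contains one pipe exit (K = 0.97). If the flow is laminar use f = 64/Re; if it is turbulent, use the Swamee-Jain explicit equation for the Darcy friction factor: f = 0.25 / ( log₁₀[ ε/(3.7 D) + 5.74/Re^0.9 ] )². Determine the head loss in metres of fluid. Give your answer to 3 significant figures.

Reynolds number Re = ρVD/μ = 653 · 0.332 · 0.0249 / 0.000147 = 3.672e+04.
Re > 4000 → turbulent. Relative roughness ε/D = 8e-05/0.0249 = 0.00321. Swamee-Jain: f = 0.25/(log₁₀[0.00321/3.7 + 5.74/3.672e+04^0.9])² = 0.25/(log₁₀[0.000868 + 0.000447])² = 0.25/(-2.881)² = 0.03012.
Total minor-loss coefficient ΣK = 1·0.97 = 0.97.
ΔP = [f·L/D + ΣK]·(ρV²/2) = [0.03012·7.44/0.0249 + 0.97]·(653·0.332²/2) = [9 + 0.97]·35.99 = 358.8 Pa.
Head loss h_f = ΔP/(ρg) = 358.8/(653·9.81) = 0.0560 m.

h_f ≈ 0.0560 m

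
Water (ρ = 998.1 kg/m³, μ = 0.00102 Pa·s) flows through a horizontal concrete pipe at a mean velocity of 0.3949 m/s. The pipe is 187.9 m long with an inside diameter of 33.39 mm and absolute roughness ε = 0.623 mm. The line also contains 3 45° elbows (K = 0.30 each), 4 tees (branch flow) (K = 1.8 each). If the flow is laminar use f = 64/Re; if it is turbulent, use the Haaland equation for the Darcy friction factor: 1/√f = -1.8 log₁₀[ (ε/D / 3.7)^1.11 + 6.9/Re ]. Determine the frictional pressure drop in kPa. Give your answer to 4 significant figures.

Reynolds number Re = ρVD/μ = 998.1 · 0.3949 · 0.03339 / 0.00102 = 1.29e+04.
Re > 4000 → turbulent. Relative roughness ε/D = 0.000623/0.03339 = 0.0187. Haaland: 1/√f = -1.8 log₁₀[(0.0187/3.7)^1.11 + 6.9/1.29e+04] = -1.8 log₁₀[0.00282 + 0.000535] = 4.454, so f = 0.0504.
Total minor-loss coefficient ΣK = 3·0.3 + 4·1.8 = 8.1.
ΔP = [f·L/D + ΣK]·(ρV²/2) = [0.0504·187.9/0.03339 + 8.1]·(998.1·0.3949²/2) = [283.6 + 8.1]·77.82 = 2.27e+04 Pa.
ΔP = 2.27e+04 Pa = 22.70 kPa.

ΔP ≈ 22.70 kPa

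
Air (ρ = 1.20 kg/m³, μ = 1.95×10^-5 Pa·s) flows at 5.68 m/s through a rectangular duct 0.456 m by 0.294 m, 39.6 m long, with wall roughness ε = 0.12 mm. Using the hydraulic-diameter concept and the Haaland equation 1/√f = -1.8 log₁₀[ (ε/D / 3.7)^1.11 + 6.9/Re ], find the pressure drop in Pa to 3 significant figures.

Hydraulic diameter D_h = 4A/P = 4·(0.456·0.294)/(2·(0.456+0.294)) = 0.5363/1.5 = 0.3575 m.
Re = ρVD_h/μ = 1.2·5.68·0.3575/1.95e-05 = 1.25e+05.
ε/D_h = 0.00012/0.3575 = 0.000336; Haaland gives 1/√f = -1.8 log₁₀[3.26e-05+5.52e-05] = 7.302, so f = 0.01876.
ΔP = f(L/D_h)(ρV²/2) = 0.01876·39.6/0.3575·19.36 = 40.22 Pa.

ΔP ≈ 40.2 Pa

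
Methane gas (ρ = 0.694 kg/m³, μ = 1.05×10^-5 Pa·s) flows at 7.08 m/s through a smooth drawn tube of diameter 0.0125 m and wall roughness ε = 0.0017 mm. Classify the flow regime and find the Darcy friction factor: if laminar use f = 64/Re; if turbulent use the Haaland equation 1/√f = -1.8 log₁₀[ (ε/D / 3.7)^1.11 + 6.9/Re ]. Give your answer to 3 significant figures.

Re = ρVD/μ = 0.694·7.08·0.0125/1.05e-05 = 5849.
Re > 4000 → turbulent. ε/D = 1.7e-06/0.0125 = 0.000136; Haaland: 1/√f = -1.8 log₁₀[1.2e-05 + 0.00118] = 5.263, so f = 0.0361.

f ≈ 0.0361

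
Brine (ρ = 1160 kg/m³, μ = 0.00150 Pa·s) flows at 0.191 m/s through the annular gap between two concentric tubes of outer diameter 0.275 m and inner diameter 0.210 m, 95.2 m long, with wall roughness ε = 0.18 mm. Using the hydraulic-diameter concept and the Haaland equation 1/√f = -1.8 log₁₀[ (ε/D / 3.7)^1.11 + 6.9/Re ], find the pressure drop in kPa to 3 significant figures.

ΔP ≈ 1.08 kPa

Hydraulic diameter D_h = 4A/P = D_o - D_i = 0.275 - 0.21 = 0.065 m.
Re = ρVD_h/μ = 1160·0.191·0.065/0.0015 = 9601.
ε/D_h = 0.00018/0.065 = 0.00277; Haaland gives 1/√f = -1.8 log₁₀[0.000339+0.000719] = 5.356, so f = 0.03486.
ΔP = f(L/D_h)(ρV²/2) = 0.03486·95.2/0.065·21.16 = 1080 Pa.
ΔP = 1.08 kPa.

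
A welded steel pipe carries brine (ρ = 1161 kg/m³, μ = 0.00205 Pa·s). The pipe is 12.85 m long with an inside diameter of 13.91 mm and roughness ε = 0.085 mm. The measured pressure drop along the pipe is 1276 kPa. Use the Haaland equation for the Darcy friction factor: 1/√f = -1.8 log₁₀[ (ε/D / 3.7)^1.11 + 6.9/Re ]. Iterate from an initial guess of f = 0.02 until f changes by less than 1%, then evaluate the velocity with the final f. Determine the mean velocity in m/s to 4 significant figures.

Rearranging Darcy-Weisbach: V = √(2·ΔP·D/(f·L·ρ)). With ε/D = 8.5e-05/0.01391 = 0.00611, iterate starting from f = 0.02:
  f = 0.02 → V = √(2·1.276e+06·0.01391/(0.02·12.85·1161)) = 10.91 m/s; Re = ρVD/μ = 8.593e+04; f → 0.03324
  f = 0.03324 → V = 8.461 m/s; Re = 6.666e+04; f → 0.03348
Converged (Δf/f < 1%). With the final f = 0.03348: V = √(2·1.276e+06·0.01391/(0.03348·12.85·1161)) = 8.43 m/s.

V ≈ 8.430 m/s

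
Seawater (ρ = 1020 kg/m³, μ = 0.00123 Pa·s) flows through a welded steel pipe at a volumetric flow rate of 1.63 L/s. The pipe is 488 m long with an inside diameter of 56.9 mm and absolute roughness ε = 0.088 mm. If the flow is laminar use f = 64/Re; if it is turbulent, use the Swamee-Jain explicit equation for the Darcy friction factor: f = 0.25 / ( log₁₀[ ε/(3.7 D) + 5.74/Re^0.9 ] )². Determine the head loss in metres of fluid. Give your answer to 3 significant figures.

Q = 1.63 L/s = 1.63/1000 = 0.00163 m³/s.
Cross-sectional area A = πD²/4 = π(0.0569)²/4 = 0.002543 m²; mean velocity V = Q/A = 0.00163/0.002543 = 0.641 m/s.
Reynolds number Re = ρVD/μ = 1020 · 0.641 · 0.0569 / 0.00123 = 3.025e+04.
Re > 4000 → turbulent. Relative roughness ε/D = 8.8e-05/0.0569 = 0.00155. Swamee-Jain: f = 0.25/(log₁₀[0.00155/3.7 + 5.74/3.025e+04^0.9])² = 0.25/(log₁₀[0.000418 + 0.000532])² = 0.25/(-3.022)² = 0.02737.
Darcy-Weisbach: ΔP = f(L/D)(ρV²/2) = 0.02737·(488/0.0569)·(1020·0.641²/2) = 0.02737·8576·209.6 = 4.92e+04 Pa.
Head loss h_f = ΔP/(ρg) = 4.92e+04/(1020·9.81) = 4.92 m.

h_f ≈ 4.92 m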